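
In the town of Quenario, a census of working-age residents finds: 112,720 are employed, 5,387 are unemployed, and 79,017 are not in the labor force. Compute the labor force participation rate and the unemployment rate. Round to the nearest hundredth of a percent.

Labor force = employed + unemployed = 112,720 + 5,387 = 118,107.
Working-age population = 118,107 + 79,017 = 197,124.
Unemployment rate = 5,387 / 118,107 = 4.56%.
Labor force participation rate = 118,107 / 197,124 = 59.92%.

Labor force participation rate ≈ 59.92%; unemployment rate ≈ 4.56%.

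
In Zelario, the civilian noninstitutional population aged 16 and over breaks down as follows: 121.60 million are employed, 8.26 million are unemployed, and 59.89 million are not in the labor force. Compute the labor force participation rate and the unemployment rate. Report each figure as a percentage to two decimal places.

Labor force = employed + unemployed = 121.60 + 8.26 = 129.86 million.
Working-age population = 129.86 + 59.89 = 189.75 million.
Unemployment rate = 8.26 / 129.86 = 6.36%.
Labor force participation rate = 129.86 / 189.75 = 68.44%.

Labor force participation rate ≈ 68.44%; unemployment rate ≈ 6.36%.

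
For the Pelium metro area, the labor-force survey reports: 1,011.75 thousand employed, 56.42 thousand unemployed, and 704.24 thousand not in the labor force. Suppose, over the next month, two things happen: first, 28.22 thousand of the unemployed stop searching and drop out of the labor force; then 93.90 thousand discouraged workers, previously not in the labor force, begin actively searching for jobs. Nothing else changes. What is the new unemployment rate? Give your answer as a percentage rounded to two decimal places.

Initially, labor force = 1,011.75 + 56.42 = 1,068.17 thousand, so u = 56.42/1,068.17 = 5.28%.
After the first change, unemployed and labor force both fall by 28.22 → E = 1,011.75, U = 28.20, labor force = 1,039.95 thousand.
After the second change, unemployed and labor force both rise by 93.90 → E = 1,011.75, U = 122.10, labor force = 1,133.85 thousand.
New unemployment rate = 122.10 / 1,133.85 = 10.77%.

New unemployment rate ≈ 10.77%.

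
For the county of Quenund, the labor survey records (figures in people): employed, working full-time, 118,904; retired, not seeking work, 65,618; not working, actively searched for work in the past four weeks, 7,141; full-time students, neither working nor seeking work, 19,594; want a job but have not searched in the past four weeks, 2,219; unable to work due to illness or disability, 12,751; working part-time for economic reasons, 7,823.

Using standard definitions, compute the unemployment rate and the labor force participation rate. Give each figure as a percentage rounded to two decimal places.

Employed = 118,904 + 7,823 = 126,727 (anyone who worked, including part-time for economic reasons, counts as employed).
Unemployed = 7,141.
Labor force = 126,727 + 7,141 = 133,868.
Not in labor force = 65,618 + 19,594 + 2,219 + 12,751 = 100,182 (those not working and not actively searching are outside the labor force — including those who want a job but have given up searching).
Civilian working-age population = 133,868 + 100,182 = 234,050.
Unemployment rate = 7,141 / 133,868 = 5.33%.
Labor force participation rate = 133,868 / 234,050 = 57.20%.

Unemployment rate ≈ 5.33%; labor force participation rate ≈ 57.20%.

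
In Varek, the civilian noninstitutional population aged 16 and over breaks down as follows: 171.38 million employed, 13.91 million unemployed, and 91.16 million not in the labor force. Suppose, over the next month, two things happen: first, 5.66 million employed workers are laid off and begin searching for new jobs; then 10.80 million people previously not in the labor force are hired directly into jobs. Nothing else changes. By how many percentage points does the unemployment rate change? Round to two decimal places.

Initially, labor force = 171.38 + 13.91 = 185.29 million, so u = 13.91/185.29 = 7.51%.
After the first change, employed falls and unemployed rises by 5.66; labor force unchanged → E = 165.72, U = 19.57, labor force = 185.29 million.
After the second change, employed and labor force both rise by 10.80; unemployed unchanged → E = 176.52, U = 19.57, labor force = 196.09 million.
New unemployment rate = 19.57 / 196.09 = 9.98%.
Change = 9.98% − 7.51% = +2.47 percentage points.

The unemployment rate changes by +2.47 percentage points.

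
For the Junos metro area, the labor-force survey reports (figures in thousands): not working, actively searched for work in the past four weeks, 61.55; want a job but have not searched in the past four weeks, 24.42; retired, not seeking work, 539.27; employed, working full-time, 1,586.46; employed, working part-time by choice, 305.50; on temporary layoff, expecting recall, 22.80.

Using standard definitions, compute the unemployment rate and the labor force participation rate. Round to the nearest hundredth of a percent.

Employed = 1,586.46 + 305.50 = 1,891.96 thousand.
Unemployed = 61.55 + 22.80 = 84.35 thousand (jobless and actively searching, or on temporary layoff).
Labor force = 1,891.96 + 84.35 = 1,976.31 thousand.
Not in labor force = 24.42 + 539.27 = 563.69 thousand (those not working and not actively searching are outside the labor force — including those who want a job but have given up searching).
Civilian working-age population = 1,976.31 + 563.69 = 2,540.00 thousand.
Unemployment rate = 84.35 / 1,976.31 = 4.27%.
Labor force participation rate = 1,976.31 / 2,540.00 = 77.81%.

Unemployment rate ≈ 4.27%; labor force participation rate ≈ 77.81%.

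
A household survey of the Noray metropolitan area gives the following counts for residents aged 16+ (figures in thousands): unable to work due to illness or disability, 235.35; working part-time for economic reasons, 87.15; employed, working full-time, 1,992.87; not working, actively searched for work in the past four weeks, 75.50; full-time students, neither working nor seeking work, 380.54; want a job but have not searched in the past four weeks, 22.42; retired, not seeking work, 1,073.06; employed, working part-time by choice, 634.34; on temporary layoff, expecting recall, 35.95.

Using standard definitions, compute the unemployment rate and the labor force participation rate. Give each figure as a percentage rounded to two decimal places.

Unemployment rate ≈ 3.94%; labor force participation rate ≈ 62.28%.

Employed = 87.15 + 1,992.87 + 634.34 = 2,714.36 thousand (anyone who worked, including part-time for economic reasons, counts as employed).
Unemployed = 75.50 + 35.95 = 111.45 thousand (jobless and actively searching, or on temporary layoff).
Labor force = 2,714.36 + 111.45 = 2,825.81 thousand.
Not in labor force = 235.35 + 380.54 + 22.42 + 1,073.06 = 1,711.37 thousand (those not working and not actively searching are outside the labor force — including those who want a job but have given up searching).
Civilian working-age population = 2,825.81 + 1,711.37 = 4,537.18 thousand.
Unemployment rate = 111.45 / 2,825.81 = 3.94%.
Labor force participation rate = 2,825.81 / 4,537.18 = 62.28%.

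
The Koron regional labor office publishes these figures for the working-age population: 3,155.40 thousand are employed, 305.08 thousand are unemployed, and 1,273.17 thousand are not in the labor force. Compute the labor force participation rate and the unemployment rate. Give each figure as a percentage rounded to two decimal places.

Labor force participation rate ≈ 73.10%; unemployment rate ≈ 8.82%.

Labor force = employed + unemployed = 3,155.40 + 305.08 = 3,460.48 thousand.
Working-age population = 3,460.48 + 1,273.17 = 4,733.65 thousand.
Unemployment rate = 305.08 / 3,460.48 = 8.82%.
Labor force participation rate = 3,460.48 / 4,733.65 = 73.10%.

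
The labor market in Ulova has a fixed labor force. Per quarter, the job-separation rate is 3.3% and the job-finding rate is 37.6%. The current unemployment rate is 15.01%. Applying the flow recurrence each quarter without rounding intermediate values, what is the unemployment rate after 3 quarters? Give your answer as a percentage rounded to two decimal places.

With a fixed labor force, u_{t+1} = u_t + s·(1−u_t) − f·u_t = u_t·(1−s−f) + s.
Here 1−s−f = 0.591 and s = 0.033.
u_1 = 0.150100 × 0.591 + 0.033 = 0.121709.
u_2 = 0.121709 × 0.591 + 0.033 = 0.104930.
u_3 = 0.104930 × 0.591 + 0.033 = 0.095014.

Unemployment rate after three quarters ≈ 9.50%.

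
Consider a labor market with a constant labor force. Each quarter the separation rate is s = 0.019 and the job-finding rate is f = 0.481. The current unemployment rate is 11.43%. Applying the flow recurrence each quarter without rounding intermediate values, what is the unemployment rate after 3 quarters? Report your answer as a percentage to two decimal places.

With a fixed labor force, u_{t+1} = u_t + s·(1−u_t) − f·u_t = u_t·(1−s−f) + s.
Here 1−s−f = 0.500 and s = 0.019.
u_1 = 0.114300 × 0.500 + 0.019 = 0.076150.
u_2 = 0.076150 × 0.500 + 0.019 = 0.057075.
u_3 = 0.057075 × 0.500 + 0.019 = 0.047537.

Unemployment rate after three quarters ≈ 4.75%.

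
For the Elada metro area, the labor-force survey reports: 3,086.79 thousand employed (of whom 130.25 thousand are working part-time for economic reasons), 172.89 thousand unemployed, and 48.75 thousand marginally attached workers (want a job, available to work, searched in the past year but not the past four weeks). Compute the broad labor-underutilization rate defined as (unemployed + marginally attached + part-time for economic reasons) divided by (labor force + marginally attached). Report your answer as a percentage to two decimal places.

Labor force = 3,086.79 + 172.89 = 3,259.68 thousand.
Numerator = 172.89 + 48.75 + 130.25 = 351.89 thousand.
Denominator = 3,259.68 + 48.75 = 3,308.43 thousand.
Broad rate = 351.89 / 3,308.43 = 10.64%.

Broad underutilization rate ≈ 10.64%.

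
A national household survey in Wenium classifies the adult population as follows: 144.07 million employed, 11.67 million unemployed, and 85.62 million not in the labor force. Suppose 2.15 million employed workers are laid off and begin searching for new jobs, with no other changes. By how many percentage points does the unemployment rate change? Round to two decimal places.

The unemployment rate changes by +1.38 percentage points.

Initially, labor force = 144.07 + 11.67 = 155.74 million, so u = 11.67/155.74 = 7.49%.
After the change, employed falls and unemployed rises by 2.15; labor force unchanged → E = 141.92, U = 13.82, labor force = 155.74 million.
New unemployment rate = 13.82 / 155.74 = 8.87%.
Change = 8.87% − 7.49% = +1.38 percentage points.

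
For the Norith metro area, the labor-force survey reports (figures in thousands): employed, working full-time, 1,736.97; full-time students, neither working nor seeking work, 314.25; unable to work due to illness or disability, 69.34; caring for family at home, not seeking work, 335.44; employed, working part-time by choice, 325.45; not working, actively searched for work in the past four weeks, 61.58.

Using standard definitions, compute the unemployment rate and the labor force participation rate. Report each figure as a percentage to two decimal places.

Unemployment rate ≈ 2.90%; labor force participation rate ≈ 74.71%.

Employed = 1,736.97 + 325.45 = 2,062.42 thousand.
Unemployed = 61.58 thousand.
Labor force = 2,062.42 + 61.58 = 2,124.00 thousand.
Not in labor force = 314.25 + 69.34 + 335.44 = 719.03 thousand (those not working and not actively searching are outside the labor force).
Civilian working-age population = 2,124.00 + 719.03 = 2,843.03 thousand.
Unemployment rate = 61.58 / 2,124.00 = 2.90%.
Labor force participation rate = 2,124.00 / 2,843.03 = 74.71%.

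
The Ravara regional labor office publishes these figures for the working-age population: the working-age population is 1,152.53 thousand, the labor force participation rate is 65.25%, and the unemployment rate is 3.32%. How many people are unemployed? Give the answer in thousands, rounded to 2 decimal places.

Labor force = 0.6525 × 1,152.53 = 752.03 thousand.
Unemployed = 0.0332 × 752.03 ≈ 24.97 thousand.

About 24.97 thousand are unemployed.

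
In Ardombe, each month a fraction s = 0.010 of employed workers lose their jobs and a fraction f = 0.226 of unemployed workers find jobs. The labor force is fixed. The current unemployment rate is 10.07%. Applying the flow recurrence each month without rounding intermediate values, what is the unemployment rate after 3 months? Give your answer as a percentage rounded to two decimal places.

With a fixed labor force, u_{t+1} = u_t + s·(1−u_t) − f·u_t = u_t·(1−s−f) + s.
Here 1−s−f = 0.764 and s = 0.010.
u_1 = 0.100700 × 0.764 + 0.010 = 0.086935.
u_2 = 0.086935 × 0.764 + 0.010 = 0.076418.
u_3 = 0.076418 × 0.764 + 0.010 = 0.068383.

Unemployment rate after three months ≈ 6.84%.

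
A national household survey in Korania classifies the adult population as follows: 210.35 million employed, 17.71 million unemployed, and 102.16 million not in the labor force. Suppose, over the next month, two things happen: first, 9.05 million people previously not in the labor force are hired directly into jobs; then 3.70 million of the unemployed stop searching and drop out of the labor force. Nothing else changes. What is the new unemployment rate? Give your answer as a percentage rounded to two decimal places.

New unemployment rate ≈ 6.00%.

Initially, labor force = 210.35 + 17.71 = 228.06 million, so u = 17.71/228.06 = 7.77%.
After the first change, employed and labor force both rise by 9.05; unemployed unchanged → E = 219.40, U = 17.71, labor force = 237.11 million.
After the second change, unemployed and labor force both fall by 3.70 → E = 219.40, U = 14.01, labor force = 233.41 million.
New unemployment rate = 14.01 / 233.41 = 6.00%.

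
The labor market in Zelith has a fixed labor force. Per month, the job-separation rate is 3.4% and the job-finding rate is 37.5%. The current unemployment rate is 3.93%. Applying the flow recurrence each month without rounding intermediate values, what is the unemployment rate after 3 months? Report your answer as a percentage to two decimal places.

Unemployment rate after three months ≈ 7.41%.

With a fixed labor force, u_{t+1} = u_t + s·(1−u_t) − f·u_t = u_t·(1−s−f) + s.
Here 1−s−f = 0.591 and s = 0.034.
u_1 = 0.039300 × 0.591 + 0.034 = 0.057226.
u_2 = 0.057226 × 0.591 + 0.034 = 0.067821.
u_3 = 0.067821 × 0.591 + 0.034 = 0.074082.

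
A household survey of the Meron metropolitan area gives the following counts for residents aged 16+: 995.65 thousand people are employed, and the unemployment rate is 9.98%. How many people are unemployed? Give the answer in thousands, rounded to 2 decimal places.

Let U be the number unemployed. The labor force is E + U, and U/(E+U) = 0.0998.
So U = 0.0998 × 995.65 / (1 − 0.0998) = 99.3659 / 0.9002 ≈ 110.38 thousand.

About 110.38 thousand are unemployed.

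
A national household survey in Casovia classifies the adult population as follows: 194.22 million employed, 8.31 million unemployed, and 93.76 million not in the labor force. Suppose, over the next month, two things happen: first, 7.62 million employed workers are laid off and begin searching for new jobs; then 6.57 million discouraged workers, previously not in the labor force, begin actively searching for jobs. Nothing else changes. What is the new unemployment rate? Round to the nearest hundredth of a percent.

New unemployment rate ≈ 10.76%.

Initially, labor force = 194.22 + 8.31 = 202.53 million, so u = 8.31/202.53 = 4.10%.
After the first change, employed falls and unemployed rises by 7.62; labor force unchanged → E = 186.60, U = 15.93, labor force = 202.53 million.
After the second change, unemployed and labor force both rise by 6.57 → E = 186.60, U = 22.50, labor force = 209.10 million.
New unemployment rate = 22.50 / 209.10 = 10.76%.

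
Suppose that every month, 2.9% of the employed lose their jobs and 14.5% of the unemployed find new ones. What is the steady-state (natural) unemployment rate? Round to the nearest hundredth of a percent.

At steady state the flows balance: s·E = f·U, so U/(E+U) = s/(s+f).
u* = 2.9 / (2.9 + 14.5) = 2.9 / 17.40 = 16.67%.

Steady-state unemployment rate ≈ 16.67%.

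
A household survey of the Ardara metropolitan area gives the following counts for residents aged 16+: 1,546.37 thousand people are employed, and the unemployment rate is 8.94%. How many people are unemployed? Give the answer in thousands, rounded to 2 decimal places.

Let U be the number unemployed. The labor force is E + U, and U/(E+U) = 0.0894.
So U = 0.0894 × 1,546.37 / (1 − 0.0894) = 138.2455 / 0.9106 ≈ 151.82 thousand.

About 151.82 thousand are unemployed.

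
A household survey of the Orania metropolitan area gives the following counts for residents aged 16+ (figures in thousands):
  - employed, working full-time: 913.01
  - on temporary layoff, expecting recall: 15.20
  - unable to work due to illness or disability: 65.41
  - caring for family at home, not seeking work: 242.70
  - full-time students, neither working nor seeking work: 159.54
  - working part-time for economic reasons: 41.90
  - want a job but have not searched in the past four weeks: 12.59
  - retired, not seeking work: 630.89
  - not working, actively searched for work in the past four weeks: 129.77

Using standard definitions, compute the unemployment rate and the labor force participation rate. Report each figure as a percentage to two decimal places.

Unemployment rate ≈ 13.18%; labor force participation rate ≈ 49.75%.

Employed = 913.01 + 41.90 = 954.91 thousand (anyone who worked, including part-time for economic reasons, counts as employed).
Unemployed = 15.20 + 129.77 = 144.97 thousand (jobless and actively searching, or on temporary layoff).
Labor force = 954.91 + 144.97 = 1,099.88 thousand.
Not in labor force = 65.41 + 242.70 + 159.54 + 12.59 + 630.89 = 1,111.13 thousand (those not working and not actively searching are outside the labor force — including those who want a job but have given up searching).
Civilian working-age population = 1,099.88 + 1,111.13 = 2,211.01 thousand.
Unemployment rate = 144.97 / 1,099.88 = 13.18%.
Labor force participation rate = 1,099.88 / 2,211.01 = 49.75%.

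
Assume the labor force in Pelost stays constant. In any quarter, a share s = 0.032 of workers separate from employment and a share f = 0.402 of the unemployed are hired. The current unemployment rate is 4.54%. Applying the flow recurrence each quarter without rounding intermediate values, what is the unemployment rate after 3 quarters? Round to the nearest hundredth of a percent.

Unemployment rate after three quarters ≈ 6.86%.

With a fixed labor force, u_{t+1} = u_t + s·(1−u_t) − f·u_t = u_t·(1−s−f) + s.
Here 1−s−f = 0.566 and s = 0.032.
u_1 = 0.045400 × 0.566 + 0.032 = 0.057696.
u_2 = 0.057696 × 0.566 + 0.032 = 0.064656.
u_3 = 0.064656 × 0.566 + 0.032 = 0.068595.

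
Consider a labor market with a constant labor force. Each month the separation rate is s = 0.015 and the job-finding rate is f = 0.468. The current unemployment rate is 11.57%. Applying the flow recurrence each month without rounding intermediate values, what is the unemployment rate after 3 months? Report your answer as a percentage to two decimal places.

Unemployment rate after three months ≈ 4.28%.

With a fixed labor force, u_{t+1} = u_t + s·(1−u_t) − f·u_t = u_t·(1−s−f) + s.
Here 1−s−f = 0.517 and s = 0.015.
u_1 = 0.115700 × 0.517 + 0.015 = 0.074817.
u_2 = 0.074817 × 0.517 + 0.015 = 0.053680.
u_3 = 0.053680 × 0.517 + 0.015 = 0.042753.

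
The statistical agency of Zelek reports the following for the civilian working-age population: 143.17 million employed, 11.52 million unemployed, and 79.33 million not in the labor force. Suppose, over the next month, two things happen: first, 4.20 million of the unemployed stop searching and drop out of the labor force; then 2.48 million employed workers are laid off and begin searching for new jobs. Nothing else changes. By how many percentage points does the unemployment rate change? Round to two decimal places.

The unemployment rate changes by −0.94 percentage points.

Initially, labor force = 143.17 + 11.52 = 154.69 million, so u = 11.52/154.69 = 7.45%.
After the first change, unemployed and labor force both fall by 4.20 → E = 143.17, U = 7.32, labor force = 150.49 million.
After the second change, employed falls and unemployed rises by 2.48; labor force unchanged → E = 140.69, U = 9.80, labor force = 150.49 million.
New unemployment rate = 9.80 / 150.49 = 6.51%.
Change = 6.51% − 7.45% = −0.94 percentage points.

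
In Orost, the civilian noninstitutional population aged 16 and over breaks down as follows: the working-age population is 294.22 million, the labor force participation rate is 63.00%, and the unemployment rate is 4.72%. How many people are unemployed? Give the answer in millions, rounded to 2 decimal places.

About 8.75 million are unemployed.

Labor force = 0.6300 × 294.22 = 185.36 million.
Unemployed = 0.0472 × 185.36 ≈ 8.75 million.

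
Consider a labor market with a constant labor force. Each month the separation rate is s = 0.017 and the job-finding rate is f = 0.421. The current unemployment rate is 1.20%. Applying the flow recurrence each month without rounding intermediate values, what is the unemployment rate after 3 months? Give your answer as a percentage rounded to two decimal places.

Unemployment rate after three months ≈ 3.41%.

With a fixed labor force, u_{t+1} = u_t + s·(1−u_t) − f·u_t = u_t·(1−s−f) + s.
Here 1−s−f = 0.562 and s = 0.017.
u_1 = 0.012000 × 0.562 + 0.017 = 0.023744.
u_2 = 0.023744 × 0.562 + 0.017 = 0.030344.
u_3 = 0.030344 × 0.562 + 0.017 = 0.034053.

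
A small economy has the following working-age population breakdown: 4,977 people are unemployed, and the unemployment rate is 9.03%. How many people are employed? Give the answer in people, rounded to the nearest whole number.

Labor force = U / u = 4,977 / 0.0903 ≈ 55,116.
Employed = labor force − unemployed = 55,116 − 4,977 = 50,139.

About 50,139 are employed.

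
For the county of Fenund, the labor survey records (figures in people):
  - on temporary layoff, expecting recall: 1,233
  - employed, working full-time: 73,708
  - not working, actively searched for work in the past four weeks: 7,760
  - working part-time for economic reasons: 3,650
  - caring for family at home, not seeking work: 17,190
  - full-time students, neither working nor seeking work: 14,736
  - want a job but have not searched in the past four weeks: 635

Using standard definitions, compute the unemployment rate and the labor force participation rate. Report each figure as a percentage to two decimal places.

Employed = 73,708 + 3,650 = 77,358 (anyone who worked, including part-time for economic reasons, counts as employed).
Unemployed = 1,233 + 7,760 = 8,993 (jobless and actively searching, or on temporary layoff).
Labor force = 77,358 + 8,993 = 86,351.
Not in labor force = 17,190 + 14,736 + 635 = 32,561 (those not working and not actively searching are outside the labor force — including those who want a job but have given up searching).
Civilian working-age population = 86,351 + 32,561 = 118,912.
Unemployment rate = 8,993 / 86,351 = 10.41%.
Labor force participation rate = 86,351 / 118,912 = 72.62%.

Unemployment rate ≈ 10.41%; labor force participation rate ≈ 72.62%.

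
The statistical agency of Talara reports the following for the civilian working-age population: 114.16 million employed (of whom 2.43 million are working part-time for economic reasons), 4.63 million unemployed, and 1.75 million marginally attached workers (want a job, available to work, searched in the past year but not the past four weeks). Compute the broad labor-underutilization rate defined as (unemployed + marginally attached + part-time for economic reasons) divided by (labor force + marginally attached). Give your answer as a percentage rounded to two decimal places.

Labor force = 114.16 + 4.63 = 118.79 million.
Numerator = 4.63 + 1.75 + 2.43 = 8.81 million.
Denominator = 118.79 + 1.75 = 120.54 million.
Broad rate = 8.81 / 120.54 = 7.31%.

Broad underutilization rate ≈ 7.31%.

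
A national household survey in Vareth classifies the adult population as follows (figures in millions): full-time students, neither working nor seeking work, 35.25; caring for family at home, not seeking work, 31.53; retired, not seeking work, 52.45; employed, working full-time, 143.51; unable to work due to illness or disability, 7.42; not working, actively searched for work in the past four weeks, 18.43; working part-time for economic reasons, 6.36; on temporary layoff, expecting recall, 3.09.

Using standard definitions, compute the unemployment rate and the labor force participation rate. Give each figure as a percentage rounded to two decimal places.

Unemployment rate ≈ 12.56%; labor force participation rate ≈ 57.51%.

Employed = 143.51 + 6.36 = 149.87 million (anyone who worked, including part-time for economic reasons, counts as employed).
Unemployed = 18.43 + 3.09 = 21.52 million (jobless and actively searching, or on temporary layoff).
Labor force = 149.87 + 21.52 = 171.39 million.
Not in labor force = 35.25 + 31.53 + 52.45 + 7.42 = 126.65 million (those not working and not actively searching are outside the labor force).
Civilian working-age population = 171.39 + 126.65 = 298.04 million.
Unemployment rate = 21.52 / 171.39 = 12.56%.
Labor force participation rate = 171.39 / 298.04 = 57.51%.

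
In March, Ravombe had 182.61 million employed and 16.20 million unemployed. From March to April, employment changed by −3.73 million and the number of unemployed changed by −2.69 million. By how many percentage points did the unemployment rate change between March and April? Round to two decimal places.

The unemployment rate changed by −1.13 percentage points.

March: labor force = 182.61 + 16.20 = 198.81; u = 16.20/198.81 = 8.15%.
April: labor force = 178.88 + 13.51 = 192.39; u = 13.51/192.39 = 7.02%.
Change = 7.02% − 8.15% = −1.13 pp.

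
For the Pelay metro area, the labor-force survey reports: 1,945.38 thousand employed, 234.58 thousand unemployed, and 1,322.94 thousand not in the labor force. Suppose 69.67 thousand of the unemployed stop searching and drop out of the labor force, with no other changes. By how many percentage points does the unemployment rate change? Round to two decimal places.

The unemployment rate changes by −2.95 percentage points.

Initially, labor force = 1,945.38 + 234.58 = 2,179.96 thousand, so u = 234.58/2,179.96 = 10.76%.
After the change, unemployed and labor force both fall by 69.67 → E = 1,945.38, U = 164.91, labor force = 2,110.29 thousand.
New unemployment rate = 164.91 / 2,110.29 = 7.81%.
Change = 7.81% − 10.76% = −2.95 percentage points.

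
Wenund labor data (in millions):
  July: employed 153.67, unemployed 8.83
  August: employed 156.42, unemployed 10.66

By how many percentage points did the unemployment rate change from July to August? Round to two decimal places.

July: labor force = 153.67 + 8.83 = 162.50; u = 8.83/162.50 = 5.43%.
August: labor force = 156.42 + 10.66 = 167.08; u = 10.66/167.08 = 6.38%.
Change = 6.38% − 5.43% = +0.95 pp.

The unemployment rate changed by +0.95 percentage points.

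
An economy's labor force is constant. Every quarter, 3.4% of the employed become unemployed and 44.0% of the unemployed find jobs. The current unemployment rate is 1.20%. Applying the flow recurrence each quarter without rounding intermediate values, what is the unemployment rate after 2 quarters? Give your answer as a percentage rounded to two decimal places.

With a fixed labor force, u_{t+1} = u_t + s·(1−u_t) − f·u_t = u_t·(1−s−f) + s.
Here 1−s−f = 0.526 and s = 0.034.
u_1 = 0.012000 × 0.526 + 0.034 = 0.040312.
u_2 = 0.040312 × 0.526 + 0.034 = 0.055204.

Unemployment rate after two quarters ≈ 5.52%.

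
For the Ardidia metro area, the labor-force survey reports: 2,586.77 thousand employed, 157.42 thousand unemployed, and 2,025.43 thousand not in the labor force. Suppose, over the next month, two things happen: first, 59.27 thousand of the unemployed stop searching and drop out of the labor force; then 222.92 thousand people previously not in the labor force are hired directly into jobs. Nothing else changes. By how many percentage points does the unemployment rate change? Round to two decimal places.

The unemployment rate changes by −2.36 percentage points.

Initially, labor force = 2,586.77 + 157.42 = 2,744.19 thousand, so u = 157.42/2,744.19 = 5.74%.
After the first change, unemployed and labor force both fall by 59.27 → E = 2,586.77, U = 98.15, labor force = 2,684.92 thousand.
After the second change, employed and labor force both rise by 222.92; unemployed unchanged → E = 2,809.69, U = 98.15, labor force = 2,907.84 thousand.
New unemployment rate = 98.15 / 2,907.84 = 3.38%.
Change = 3.38% − 5.74% = −2.36 percentage points.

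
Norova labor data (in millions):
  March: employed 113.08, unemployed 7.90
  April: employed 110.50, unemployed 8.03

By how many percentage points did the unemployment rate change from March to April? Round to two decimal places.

March: labor force = 113.08 + 7.90 = 120.98; u = 7.90/120.98 = 6.53%.
April: labor force = 110.50 + 8.03 = 118.53; u = 8.03/118.53 = 6.77%.
Change = 6.77% − 6.53% = +0.24 pp.

The unemployment rate changed by +0.24 percentage points.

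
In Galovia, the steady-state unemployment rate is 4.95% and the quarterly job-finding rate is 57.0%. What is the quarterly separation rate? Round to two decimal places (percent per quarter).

From u* = s/(s+f): s = u·f/(1−u).
s = 0.0495 × 57.0 / (1 − 0.0495) = 2.8215 / 0.9505 ≈ 2.97% per quarter.

Separation rate ≈ 2.97% per quarter.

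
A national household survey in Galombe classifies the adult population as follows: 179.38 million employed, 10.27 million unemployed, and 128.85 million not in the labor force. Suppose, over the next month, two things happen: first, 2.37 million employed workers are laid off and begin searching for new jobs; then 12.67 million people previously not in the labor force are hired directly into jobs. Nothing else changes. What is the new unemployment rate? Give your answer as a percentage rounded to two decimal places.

Initially, labor force = 179.38 + 10.27 = 189.65 million, so u = 10.27/189.65 = 5.42%.
After the first change, employed falls and unemployed rises by 2.37; labor force unchanged → E = 177.01, U = 12.64, labor force = 189.65 million.
After the second change, employed and labor force both rise by 12.67; unemployed unchanged → E = 189.68, U = 12.64, labor force = 202.32 million.
New unemployment rate = 12.64 / 202.32 = 6.25%.

New unemployment rate ≈ 6.25%.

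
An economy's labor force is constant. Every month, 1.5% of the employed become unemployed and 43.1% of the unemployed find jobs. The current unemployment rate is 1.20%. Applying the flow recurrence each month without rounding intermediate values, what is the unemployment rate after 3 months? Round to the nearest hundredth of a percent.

With a fixed labor force, u_{t+1} = u_t + s·(1−u_t) − f·u_t = u_t·(1−s−f) + s.
Here 1−s−f = 0.554 and s = 0.015.
u_1 = 0.012000 × 0.554 + 0.015 = 0.021648.
u_2 = 0.021648 × 0.554 + 0.015 = 0.026993.
u_3 = 0.026993 × 0.554 + 0.015 = 0.029954.

Unemployment rate after three months ≈ 3.00%.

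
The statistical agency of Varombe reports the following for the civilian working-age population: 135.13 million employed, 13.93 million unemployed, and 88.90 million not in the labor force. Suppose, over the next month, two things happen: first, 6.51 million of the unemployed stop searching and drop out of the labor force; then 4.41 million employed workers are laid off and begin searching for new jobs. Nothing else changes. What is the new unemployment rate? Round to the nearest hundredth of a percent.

New unemployment rate ≈ 8.30%.

Initially, labor force = 135.13 + 13.93 = 149.06 million, so u = 13.93/149.06 = 9.35%.
After the first change, unemployed and labor force both fall by 6.51 → E = 135.13, U = 7.42, labor force = 142.55 million.
After the second change, employed falls and unemployed rises by 4.41; labor force unchanged → E = 130.72, U = 11.83, labor force = 142.55 million.
New unemployment rate = 11.83 / 142.55 = 8.30%.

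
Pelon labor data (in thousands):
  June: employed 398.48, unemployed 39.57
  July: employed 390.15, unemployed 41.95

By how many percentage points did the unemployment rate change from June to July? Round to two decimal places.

June: labor force = 398.48 + 39.57 = 438.05; u = 39.57/438.05 = 9.03%.
July: labor force = 390.15 + 41.95 = 432.10; u = 41.95/432.10 = 9.71%.
Change = 9.71% − 9.03% = +0.68 pp.

The unemployment rate changed by +0.68 percentage points.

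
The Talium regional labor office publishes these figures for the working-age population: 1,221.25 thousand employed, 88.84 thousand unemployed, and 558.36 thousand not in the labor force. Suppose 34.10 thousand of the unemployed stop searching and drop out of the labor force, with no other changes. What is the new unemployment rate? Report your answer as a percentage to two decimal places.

Initially, labor force = 1,221.25 + 88.84 = 1,310.09 thousand, so u = 88.84/1,310.09 = 6.78%.
After the change, unemployed and labor force both fall by 34.10 → E = 1,221.25, U = 54.74, labor force = 1,275.99 thousand.
New unemployment rate = 54.74 / 1,275.99 = 4.29%.

New unemployment rate ≈ 4.29%.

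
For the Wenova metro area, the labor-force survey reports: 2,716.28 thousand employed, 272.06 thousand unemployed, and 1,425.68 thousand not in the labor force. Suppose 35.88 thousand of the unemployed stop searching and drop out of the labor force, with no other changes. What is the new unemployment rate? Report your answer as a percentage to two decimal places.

New unemployment rate ≈ 8.00%.

Initially, labor force = 2,716.28 + 272.06 = 2,988.34 thousand, so u = 272.06/2,988.34 = 9.10%.
After the change, unemployed and labor force both fall by 35.88 → E = 2,716.28, U = 236.18, labor force = 2,952.46 thousand.
New unemployment rate = 236.18 / 2,952.46 = 8.00%.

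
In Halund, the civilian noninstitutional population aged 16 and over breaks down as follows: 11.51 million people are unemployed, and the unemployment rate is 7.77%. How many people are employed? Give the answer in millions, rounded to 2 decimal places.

About 136.62 million are employed.

Labor force = U / u = 11.51 / 0.0777 ≈ 148.13 million.
Employed = labor force − unemployed = 148.13 − 11.51 = 136.62 million.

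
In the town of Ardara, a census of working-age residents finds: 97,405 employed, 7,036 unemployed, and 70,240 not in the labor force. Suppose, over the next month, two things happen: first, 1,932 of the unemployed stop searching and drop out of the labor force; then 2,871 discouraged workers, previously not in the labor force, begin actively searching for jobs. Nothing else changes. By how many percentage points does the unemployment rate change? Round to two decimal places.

Initially, labor force = 97,405 + 7,036 = 104,441, so u = 7,036/104,441 = 6.74%.
After the first change, unemployed and labor force both fall by 1,932 → E = 97,405, U = 5,104, labor force = 102,509.
After the second change, unemployed and labor force both rise by 2,871 → E = 97,405, U = 7,975, labor force = 105,380.
New unemployment rate = 7,975 / 105,380 = 7.57%.
Change = 7.57% − 6.74% = +0.83 percentage points.

The unemployment rate changes by +0.83 percentage points.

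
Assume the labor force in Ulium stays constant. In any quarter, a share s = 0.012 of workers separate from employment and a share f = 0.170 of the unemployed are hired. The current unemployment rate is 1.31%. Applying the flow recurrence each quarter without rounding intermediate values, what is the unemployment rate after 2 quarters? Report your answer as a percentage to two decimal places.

With a fixed labor force, u_{t+1} = u_t + s·(1−u_t) − f·u_t = u_t·(1−s−f) + s.
Here 1−s−f = 0.818 and s = 0.012.
u_1 = 0.013100 × 0.818 + 0.012 = 0.022716.
u_2 = 0.022716 × 0.818 + 0.012 = 0.030582.

Unemployment rate after two quarters ≈ 3.06%.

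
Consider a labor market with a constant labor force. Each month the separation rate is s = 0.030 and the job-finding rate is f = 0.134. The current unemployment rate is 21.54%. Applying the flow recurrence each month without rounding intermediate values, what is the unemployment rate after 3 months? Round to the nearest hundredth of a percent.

Unemployment rate after three months ≈ 20.19%.

With a fixed labor force, u_{t+1} = u_t + s·(1−u_t) − f·u_t = u_t·(1−s−f) + s.
Here 1−s−f = 0.836 and s = 0.030.
u_1 = 0.215400 × 0.836 + 0.030 = 0.210074.
u_2 = 0.210074 × 0.836 + 0.030 = 0.205622.
u_3 = 0.205622 × 0.836 + 0.030 = 0.201900.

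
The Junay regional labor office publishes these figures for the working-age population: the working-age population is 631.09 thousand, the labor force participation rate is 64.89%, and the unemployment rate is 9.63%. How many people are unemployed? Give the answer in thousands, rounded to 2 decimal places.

About 39.44 thousand are unemployed.

Labor force = 0.6489 × 631.09 = 409.51 thousand.
Unemployed = 0.0963 × 409.51 ≈ 39.44 thousand.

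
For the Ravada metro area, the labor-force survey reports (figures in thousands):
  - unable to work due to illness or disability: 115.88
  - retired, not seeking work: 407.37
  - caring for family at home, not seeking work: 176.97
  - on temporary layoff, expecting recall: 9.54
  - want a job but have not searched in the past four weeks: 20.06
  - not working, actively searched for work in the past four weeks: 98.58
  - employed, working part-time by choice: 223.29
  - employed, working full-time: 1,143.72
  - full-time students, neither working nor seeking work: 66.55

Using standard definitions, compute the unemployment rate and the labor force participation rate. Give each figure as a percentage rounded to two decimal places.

Employed = 223.29 + 1,143.72 = 1,367.01 thousand.
Unemployed = 9.54 + 98.58 = 108.12 thousand (jobless and actively searching, or on temporary layoff).
Labor force = 1,367.01 + 108.12 = 1,475.13 thousand.
Not in labor force = 115.88 + 407.37 + 176.97 + 20.06 + 66.55 = 786.83 thousand (those not working and not actively searching are outside the labor force — including those who want a job but have given up searching).
Civilian working-age population = 1,475.13 + 786.83 = 2,261.96 thousand.
Unemployment rate = 108.12 / 1,475.13 = 7.33%.
Labor force participation rate = 1,475.13 / 2,261.96 = 65.21%.

Unemployment rate ≈ 7.33%; labor force participation rate ≈ 65.21%.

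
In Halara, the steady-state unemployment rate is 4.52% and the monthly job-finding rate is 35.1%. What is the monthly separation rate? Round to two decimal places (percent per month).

Separation rate ≈ 1.66% per month.

From u* = s/(s+f): s = u·f/(1−u).
s = 0.0452 × 35.1 / (1 − 0.0452) = 1.5865 / 0.9548 ≈ 1.66% per month.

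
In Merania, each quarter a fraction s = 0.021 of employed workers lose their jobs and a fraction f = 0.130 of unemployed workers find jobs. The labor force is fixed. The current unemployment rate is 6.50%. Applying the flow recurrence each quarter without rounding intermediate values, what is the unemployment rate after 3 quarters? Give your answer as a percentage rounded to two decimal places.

With a fixed labor force, u_{t+1} = u_t + s·(1−u_t) − f·u_t = u_t·(1−s−f) + s.
Here 1−s−f = 0.849 and s = 0.021.
u_1 = 0.065000 × 0.849 + 0.021 = 0.076185.
u_2 = 0.076185 × 0.849 + 0.021 = 0.085681.
u_3 = 0.085681 × 0.849 + 0.021 = 0.093743.

Unemployment rate after three quarters ≈ 9.37%.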